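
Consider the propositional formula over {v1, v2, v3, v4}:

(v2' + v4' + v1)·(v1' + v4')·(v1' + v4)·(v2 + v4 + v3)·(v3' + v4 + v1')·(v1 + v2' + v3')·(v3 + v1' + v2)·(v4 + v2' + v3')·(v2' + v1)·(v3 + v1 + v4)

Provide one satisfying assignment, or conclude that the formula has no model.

Try v1 = 0.
Unit clause (v2') forces v2 = 0.
Try v4 = 1.
No clause remains; v3 is free.

v1: 0,  v2: 0,  v3: 0,  v4: 1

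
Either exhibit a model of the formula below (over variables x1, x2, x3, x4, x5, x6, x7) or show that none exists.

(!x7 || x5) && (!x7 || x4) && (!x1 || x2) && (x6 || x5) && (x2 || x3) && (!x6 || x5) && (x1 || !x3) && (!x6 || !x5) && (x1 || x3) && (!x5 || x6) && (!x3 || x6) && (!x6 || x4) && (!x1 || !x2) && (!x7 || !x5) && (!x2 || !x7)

Try x7 = false.
Try x1 = false.
Unit clause (!x3) forces x3 = false.
Now (x3) is unsatisfied and unit — conflict.
So x1 must be the other value — set x1 = true.
Unit clause (x2) forces x2 = true.
Now (!x2) is unsatisfied and unit — conflict.
Either choice for x1 ends in contradiction.
So x7 must be the other value — set x7 = true.
Unit clause (x5) forces x5 = true.
Now (!x5) is unsatisfied and unit — conflict.
Either choice for x7 ends in contradiction.

UNSATISFIABLE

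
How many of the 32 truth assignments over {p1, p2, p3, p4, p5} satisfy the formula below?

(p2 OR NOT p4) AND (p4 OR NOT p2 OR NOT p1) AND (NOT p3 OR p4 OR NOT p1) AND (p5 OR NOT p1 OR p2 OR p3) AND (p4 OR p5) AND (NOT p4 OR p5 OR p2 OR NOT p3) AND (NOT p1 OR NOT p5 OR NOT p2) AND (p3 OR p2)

There are 2^5 = 32 truth assignments over (p1, p2, p3, p4, p5).
Split on p5. With p5 = true, the clauses containing p5 are satisfied and NOT p5 drops from the rest; 5 of the 2^4 = 16 assignments to the other variables satisfy what remains.
With p5 = false, by the same count on the reduced clause set, 4 assignments work.
(One model: p1=F, p2=F, p3=T, p4=F, p5=T.)
Total: 5 + 4 = 9.

9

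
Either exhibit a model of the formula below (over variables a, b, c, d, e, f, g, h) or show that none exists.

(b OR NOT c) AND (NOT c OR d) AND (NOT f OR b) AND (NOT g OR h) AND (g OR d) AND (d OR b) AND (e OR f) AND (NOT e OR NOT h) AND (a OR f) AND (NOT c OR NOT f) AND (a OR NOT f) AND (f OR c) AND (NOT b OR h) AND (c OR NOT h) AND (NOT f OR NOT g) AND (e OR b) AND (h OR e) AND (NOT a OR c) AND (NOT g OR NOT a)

UNSATISFIABLE

Branch on b: set b = true.
Unit clause (h) forces h = true.
Unit clause (NOT e) forces e = false.
Unit clause (f) forces f = true.
Unit clause (NOT c) forces c = false.
Now (c) is unsatisfied and unit — conflict.
So b must be the other value — set b = false.
Unit clause (NOT c) forces c = false.
Unit clause (NOT f) forces f = false.
Now (f) is unsatisfied and unit — conflict.
Both values of b lead to a conflict.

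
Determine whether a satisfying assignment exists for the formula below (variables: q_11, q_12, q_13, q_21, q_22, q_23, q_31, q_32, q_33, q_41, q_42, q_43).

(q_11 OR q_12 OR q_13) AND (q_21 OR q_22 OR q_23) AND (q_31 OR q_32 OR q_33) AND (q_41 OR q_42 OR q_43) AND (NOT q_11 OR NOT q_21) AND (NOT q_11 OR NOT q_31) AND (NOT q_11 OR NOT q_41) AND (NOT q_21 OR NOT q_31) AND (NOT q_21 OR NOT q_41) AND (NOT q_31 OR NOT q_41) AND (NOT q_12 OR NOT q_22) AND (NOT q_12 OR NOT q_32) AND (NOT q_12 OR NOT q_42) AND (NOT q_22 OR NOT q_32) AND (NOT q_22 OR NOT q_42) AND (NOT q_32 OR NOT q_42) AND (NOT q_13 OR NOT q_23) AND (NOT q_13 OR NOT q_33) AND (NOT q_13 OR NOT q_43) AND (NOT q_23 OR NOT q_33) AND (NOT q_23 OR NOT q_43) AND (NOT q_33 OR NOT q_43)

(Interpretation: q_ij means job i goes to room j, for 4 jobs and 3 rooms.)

Case q_11 = false:
Case q_12 = true:
(NOT q_22) alone gives q_22 = false.
(NOT q_32) alone gives q_32 = false.
(NOT q_42) alone gives q_42 = false.
Case q_21 = true:
(NOT q_31) alone gives q_31 = false.
(q_33) alone gives q_33 = true.
(NOT q_41) alone gives q_41 = false.
(q_43) alone gives q_43 = true.
That conflicts with the unit clause (NOT q_43).
Backtrack on q_21: now try q_21 = false.
(q_23) alone gives q_23 = true.
(NOT q_13) alone gives q_13 = false.
(NOT q_33) alone gives q_33 = false.
(q_31) alone gives q_31 = true.
(NOT q_41) alone gives q_41 = false.
(q_43) alone gives q_43 = true.
That conflicts with the unit clause (NOT q_43).
Neither q_21 = true nor q_21 = false works.
Backtrack on q_12: now try q_12 = false.
(q_13) alone gives q_13 = true.
(NOT q_23) alone gives q_23 = false.
(NOT q_33) alone gives q_33 = false.
(NOT q_43) alone gives q_43 = false.
Case q_21 = true:
(NOT q_31) alone gives q_31 = false.
(q_32) alone gives q_32 = true.
(NOT q_41) alone gives q_41 = false.
(q_42) alone gives q_42 = true.
That conflicts with the unit clause (NOT q_42).
Backtrack on q_21: now try q_21 = false.
(q_22) alone gives q_22 = true.
(NOT q_32) alone gives q_32 = false.
(q_31) alone gives q_31 = true.
(NOT q_41) alone gives q_41 = false.
(q_42) alone gives q_42 = true.
That conflicts with the unit clause (NOT q_42).
Neither q_21 = true nor q_21 = false works.
Neither q_12 = true nor q_12 = false works.
Backtrack on q_11: now try q_11 = true.
(NOT q_21) alone gives q_21 = false.
(NOT q_31) alone gives q_31 = false.
(NOT q_41) alone gives q_41 = false.
Case q_22 = true:
(NOT q_12) alone gives q_12 = false.
(NOT q_32) alone gives q_32 = false.
(q_33) alone gives q_33 = true.
(NOT q_42) alone gives q_42 = false.
(q_43) alone gives q_43 = true.
That conflicts with the unit clause (NOT q_43).
Backtrack on q_22: now try q_22 = false.
(q_23) alone gives q_23 = true.
(NOT q_13) alone gives q_13 = false.
(NOT q_33) alone gives q_33 = false.
(q_32) alone gives q_32 = true.
(NOT q_12) alone gives q_12 = false.
(NOT q_42) alone gives q_42 = false.
(q_43) alone gives q_43 = true.
That conflicts with the unit clause (NOT q_43).
Neither q_22 = true nor q_22 = false works.
Neither q_11 = true nor q_11 = false works.
No assignment satisfies every clause.

No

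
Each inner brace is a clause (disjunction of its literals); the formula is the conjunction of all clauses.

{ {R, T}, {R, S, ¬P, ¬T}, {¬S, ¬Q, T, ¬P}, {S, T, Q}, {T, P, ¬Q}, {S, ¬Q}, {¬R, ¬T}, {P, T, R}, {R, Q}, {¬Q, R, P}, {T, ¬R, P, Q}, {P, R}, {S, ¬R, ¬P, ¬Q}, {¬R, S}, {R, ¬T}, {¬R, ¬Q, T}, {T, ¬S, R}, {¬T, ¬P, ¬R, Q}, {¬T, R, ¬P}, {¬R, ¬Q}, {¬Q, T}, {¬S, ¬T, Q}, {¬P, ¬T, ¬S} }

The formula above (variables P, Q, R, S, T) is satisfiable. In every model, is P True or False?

True

Suppose P = False.
Unit clause (R) forces R = True.
Unit clause (¬T) forces T = False.
Unit clause (¬Q) forces Q = False.
But (Q) is also a unit clause — contradiction.
So every satisfying assignment has P = True.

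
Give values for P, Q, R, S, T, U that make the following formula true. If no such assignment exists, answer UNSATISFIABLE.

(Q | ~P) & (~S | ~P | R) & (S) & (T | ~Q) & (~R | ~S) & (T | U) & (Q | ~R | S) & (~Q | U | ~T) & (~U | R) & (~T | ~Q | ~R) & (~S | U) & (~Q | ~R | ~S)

UNSATISFIABLE

Unit clause (S) forces S = 1.
Unit clause (~R) forces R = 0.
Unit clause (~P) forces P = 0.
Unit clause (~U) forces U = 0.
But (U) is also a unit clause — contradiction.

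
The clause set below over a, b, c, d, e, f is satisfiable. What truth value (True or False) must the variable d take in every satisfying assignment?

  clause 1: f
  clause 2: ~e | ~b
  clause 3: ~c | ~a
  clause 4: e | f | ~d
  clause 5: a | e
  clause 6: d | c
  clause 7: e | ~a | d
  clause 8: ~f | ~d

False

Suppose d = 1.
(f) alone gives f = 1.
But (~f) is also a unit clause — contradiction.
So every satisfying assignment has d = False.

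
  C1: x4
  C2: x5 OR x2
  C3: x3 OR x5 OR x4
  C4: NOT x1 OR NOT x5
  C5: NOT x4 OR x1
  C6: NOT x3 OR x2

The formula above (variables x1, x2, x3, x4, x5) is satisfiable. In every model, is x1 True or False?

True

Suppose x1 = false.
Unit clause (x4) forces x4 = true.
Now (NOT x4) is unsatisfied and unit — conflict.
So every satisfying assignment has x1 = True.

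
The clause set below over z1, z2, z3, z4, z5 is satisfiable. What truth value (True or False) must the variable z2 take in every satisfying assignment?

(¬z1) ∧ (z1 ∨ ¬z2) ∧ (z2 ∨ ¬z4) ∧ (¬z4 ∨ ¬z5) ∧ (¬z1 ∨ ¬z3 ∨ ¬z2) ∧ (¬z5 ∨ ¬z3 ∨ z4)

False

Suppose z2 = True.
The clause (¬z1) is unit, so z1 = False.
That conflicts with the unit clause (z1).
So every satisfying assignment has z2 = False.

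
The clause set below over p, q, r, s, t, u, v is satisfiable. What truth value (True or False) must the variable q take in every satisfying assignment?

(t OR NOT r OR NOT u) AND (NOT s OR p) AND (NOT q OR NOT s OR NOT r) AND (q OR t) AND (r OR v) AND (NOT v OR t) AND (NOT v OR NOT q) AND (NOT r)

False

Suppose q = true.
(NOT v) alone gives v = false.
(r) alone gives r = true.
Now (NOT r) is unsatisfied and unit — conflict.
So every satisfying assignment has q = False.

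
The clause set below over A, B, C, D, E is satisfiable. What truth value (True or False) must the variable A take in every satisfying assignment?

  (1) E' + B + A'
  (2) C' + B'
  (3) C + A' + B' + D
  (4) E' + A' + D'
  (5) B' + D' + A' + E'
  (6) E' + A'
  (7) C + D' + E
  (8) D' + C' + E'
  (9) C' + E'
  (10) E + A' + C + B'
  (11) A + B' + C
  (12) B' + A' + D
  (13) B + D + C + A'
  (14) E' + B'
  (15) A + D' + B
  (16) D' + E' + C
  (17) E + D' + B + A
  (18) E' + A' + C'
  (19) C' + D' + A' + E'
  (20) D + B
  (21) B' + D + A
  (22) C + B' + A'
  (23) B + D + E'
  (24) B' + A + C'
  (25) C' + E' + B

True

Suppose A = 0.
Case C = 0:
(B') alone gives B = 0.
(D') alone gives D = 0.
That conflicts with the unit clause (D).
That branch fails; take C = 1 instead.
(B') alone gives B = 0.
(E') alone gives E = 0.
(D') alone gives D = 0.
That conflicts with the unit clause (D).
Either choice for C ends in contradiction.
So every satisfying assignment has A = True.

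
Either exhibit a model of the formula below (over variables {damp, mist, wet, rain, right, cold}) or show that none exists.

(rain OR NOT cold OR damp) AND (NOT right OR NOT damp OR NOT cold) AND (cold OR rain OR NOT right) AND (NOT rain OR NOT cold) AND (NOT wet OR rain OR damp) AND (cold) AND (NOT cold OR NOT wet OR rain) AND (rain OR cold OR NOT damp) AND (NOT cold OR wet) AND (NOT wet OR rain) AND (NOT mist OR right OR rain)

(cold) alone gives cold = true.
(NOT rain) alone gives rain = false.
(damp) alone gives damp = true.
(NOT right) alone gives right = false.
(NOT wet) alone gives wet = false.
Now (wet) is unsatisfied and unit — conflict.

UNSATISFIABLE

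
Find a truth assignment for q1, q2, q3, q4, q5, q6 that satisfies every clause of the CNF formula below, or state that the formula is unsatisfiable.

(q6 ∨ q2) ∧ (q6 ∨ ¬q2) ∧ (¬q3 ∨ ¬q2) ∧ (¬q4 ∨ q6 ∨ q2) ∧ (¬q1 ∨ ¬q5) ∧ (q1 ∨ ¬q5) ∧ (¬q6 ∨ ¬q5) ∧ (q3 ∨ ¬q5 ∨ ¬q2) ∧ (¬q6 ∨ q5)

UNSATISFIABLE

Branch on q6: set q6 = True.
Unit clause (¬q5) forces q5 = False.
Now (q5) is unsatisfied and unit — conflict.
That branch fails; take q6 = False instead.
Unit clause (q2) forces q2 = True.
Now (¬q2) is unsatisfied and unit — conflict.
Both values of q6 lead to a conflict.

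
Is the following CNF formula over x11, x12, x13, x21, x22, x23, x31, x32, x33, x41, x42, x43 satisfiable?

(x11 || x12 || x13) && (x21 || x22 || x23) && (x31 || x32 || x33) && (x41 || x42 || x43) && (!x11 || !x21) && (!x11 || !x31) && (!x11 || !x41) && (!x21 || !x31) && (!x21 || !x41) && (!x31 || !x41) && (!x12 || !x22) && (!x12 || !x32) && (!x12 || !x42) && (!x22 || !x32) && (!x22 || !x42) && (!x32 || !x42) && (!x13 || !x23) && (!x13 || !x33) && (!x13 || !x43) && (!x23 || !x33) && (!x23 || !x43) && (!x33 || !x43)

Branch on x11: set x11 = false.
Branch on x12: set x12 = true.
(!x22) alone gives x22 = false.
(!x32) alone gives x32 = false.
(!x42) alone gives x42 = false.
Branch on x21: set x21 = true.
(!x31) alone gives x31 = false.
(x33) alone gives x33 = true.
(!x41) alone gives x41 = false.
(x43) alone gives x43 = true.
That conflicts with the unit clause (!x43).
So x21 must be the other value — set x21 = false.
(x23) alone gives x23 = true.
(!x13) alone gives x13 = false.
(!x33) alone gives x33 = false.
(x31) alone gives x31 = true.
(!x41) alone gives x41 = false.
(x43) alone gives x43 = true.
That conflicts with the unit clause (!x43).
Either choice for x21 ends in contradiction.
So x12 must be the other value — set x12 = false.
(x13) alone gives x13 = true.
(!x23) alone gives x23 = false.
(!x33) alone gives x33 = false.
(!x43) alone gives x43 = false.
Branch on x21: set x21 = true.
(!x31) alone gives x31 = false.
(x32) alone gives x32 = true.
(!x41) alone gives x41 = false.
(x42) alone gives x42 = true.
That conflicts with the unit clause (!x42).
So x21 must be the other value — set x21 = false.
(x22) alone gives x22 = true.
(!x32) alone gives x32 = false.
(x31) alone gives x31 = true.
(!x41) alone gives x41 = false.
(x42) alone gives x42 = true.
That conflicts with the unit clause (!x42).
Either choice for x21 ends in contradiction.
Either choice for x12 ends in contradiction.
So x11 must be the other value — set x11 = true.
(!x21) alone gives x21 = false.
(!x31) alone gives x31 = false.
(!x41) alone gives x41 = false.
Branch on x22: set x22 = true.
(!x12) alone gives x12 = false.
(!x32) alone gives x32 = false.
(x33) alone gives x33 = true.
(!x42) alone gives x42 = false.
(x43) alone gives x43 = true.
That conflicts with the unit clause (!x43).
So x22 must be the other value — set x22 = false.
(x23) alone gives x23 = true.
(!x13) alone gives x13 = false.
(!x33) alone gives x33 = false.
(x32) alone gives x32 = true.
(!x12) alone gives x12 = false.
(!x42) alone gives x42 = false.
(x43) alone gives x43 = true.
That conflicts with the unit clause (!x43).
Either choice for x22 ends in contradiction.
Either choice for x11 ends in contradiction.
No assignment satisfies every clause.

No, unsatisfiable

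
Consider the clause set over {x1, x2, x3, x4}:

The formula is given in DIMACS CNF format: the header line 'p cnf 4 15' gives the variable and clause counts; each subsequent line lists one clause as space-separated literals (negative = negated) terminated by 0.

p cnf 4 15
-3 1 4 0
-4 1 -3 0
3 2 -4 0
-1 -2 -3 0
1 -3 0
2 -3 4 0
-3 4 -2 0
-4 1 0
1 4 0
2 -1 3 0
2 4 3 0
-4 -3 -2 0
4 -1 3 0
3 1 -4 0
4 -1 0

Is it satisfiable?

Satisfiable

Case x1 = True:
(x4) alone gives x4 = True.
Case x3 = True:
(¬x2) alone gives x2 = False.
This assignment satisfies each clause.
A satisfying assignment: x1=True; x2=False; x3=True; x4=True.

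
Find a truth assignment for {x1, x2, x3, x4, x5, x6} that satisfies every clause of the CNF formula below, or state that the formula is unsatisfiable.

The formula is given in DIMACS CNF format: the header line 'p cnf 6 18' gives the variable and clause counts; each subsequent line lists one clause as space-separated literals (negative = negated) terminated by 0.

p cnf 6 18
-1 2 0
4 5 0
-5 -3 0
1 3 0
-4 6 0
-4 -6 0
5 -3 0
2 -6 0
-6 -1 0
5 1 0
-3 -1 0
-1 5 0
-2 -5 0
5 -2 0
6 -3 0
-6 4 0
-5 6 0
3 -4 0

Case x1 = False:
Unit clause (x3) forces x3 = True.
Unit clause (¬x5) forces x5 = False.
That conflicts with the unit clause (x5).
Backtrack on x1: now try x1 = True.
Unit clause (x2) forces x2 = True.
Unit clause (¬x6) forces x6 = False.
Unit clause (¬x4) forces x4 = False.
Unit clause (x5) forces x5 = True.
That conflicts with the unit clause (¬x5).
Neither x1 = True nor x1 = False works.

UNSATISFIABLE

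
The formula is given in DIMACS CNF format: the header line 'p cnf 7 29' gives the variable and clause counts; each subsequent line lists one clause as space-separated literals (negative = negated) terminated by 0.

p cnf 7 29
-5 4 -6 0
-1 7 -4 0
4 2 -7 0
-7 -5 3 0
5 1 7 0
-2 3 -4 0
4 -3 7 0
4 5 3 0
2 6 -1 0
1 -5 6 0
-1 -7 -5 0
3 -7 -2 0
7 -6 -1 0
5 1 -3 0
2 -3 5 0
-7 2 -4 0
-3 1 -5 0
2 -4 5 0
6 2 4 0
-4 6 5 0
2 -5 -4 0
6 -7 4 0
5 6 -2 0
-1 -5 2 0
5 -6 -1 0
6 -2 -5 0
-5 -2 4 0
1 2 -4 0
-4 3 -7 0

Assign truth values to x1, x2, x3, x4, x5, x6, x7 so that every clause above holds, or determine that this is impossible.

Case x5 = False:
Case x1 = True:
The clause (¬x6) is unit, so x6 = False.
The clause (x2) is unit, so x2 = True.
Now (¬x2) is unsatisfied and unit — conflict.
Backtrack on x1: now try x1 = False.
The clause (x7) is unit, so x7 = True.
The clause (¬x3) is unit, so x3 = False.
The clause (x4) is unit, so x4 = True.
Now (¬x4) is unsatisfied and unit — conflict.
Both values of x1 lead to a conflict.
Backtrack on x5: now try x5 = True.
Case x4 = True:
The clause (x2) is unit, so x2 = True.
The clause (x3) is unit, so x3 = True.
The clause (x1) is unit, so x1 = True.
The clause (x7) is unit, so x7 = True.
Now (¬x7) is unsatisfied and unit — conflict.
Backtrack on x4: now try x4 = False.
The clause (¬x6) is unit, so x6 = False.
The clause (x1) is unit, so x1 = True.
The clause (x2) is unit, so x2 = True.
Now (¬x2) is unsatisfied and unit — conflict.
Both values of x4 lead to a conflict.
Both values of x5 lead to a conflict.

UNSATISFIABLE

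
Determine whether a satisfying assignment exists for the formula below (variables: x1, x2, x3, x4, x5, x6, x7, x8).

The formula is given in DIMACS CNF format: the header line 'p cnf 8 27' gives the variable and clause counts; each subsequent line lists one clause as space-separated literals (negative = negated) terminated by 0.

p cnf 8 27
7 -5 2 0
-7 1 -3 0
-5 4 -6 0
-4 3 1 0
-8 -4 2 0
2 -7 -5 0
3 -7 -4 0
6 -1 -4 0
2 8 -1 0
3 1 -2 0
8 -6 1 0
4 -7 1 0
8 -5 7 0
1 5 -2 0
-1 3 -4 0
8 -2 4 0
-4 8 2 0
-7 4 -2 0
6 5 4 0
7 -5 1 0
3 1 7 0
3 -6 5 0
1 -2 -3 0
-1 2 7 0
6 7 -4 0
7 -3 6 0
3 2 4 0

Suppose x7 = True.
Suppose x1 = True.
Suppose x2 = True.
Unit clause (x4) forces x4 = True.
Unit clause (x3) forces x3 = True.
Unit clause (x6) forces x6 = True.
No clause remains; x5, x8 are free.
A satisfying assignment: x1: True,  x2: True,  x3: True,  x4: True,  x5: False,  x6: True,  x7: True,  x8: False.

Yes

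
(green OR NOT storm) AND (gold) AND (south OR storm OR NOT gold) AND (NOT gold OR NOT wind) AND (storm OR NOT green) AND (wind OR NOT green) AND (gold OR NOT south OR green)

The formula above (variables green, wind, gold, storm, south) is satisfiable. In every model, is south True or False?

True

Suppose south = false.
(gold) alone gives gold = true.
(storm) alone gives storm = true.
(green) alone gives green = true.
(NOT wind) alone gives wind = false.
Now (wind) is unsatisfied and unit — conflict.
So every satisfying assignment has south = True.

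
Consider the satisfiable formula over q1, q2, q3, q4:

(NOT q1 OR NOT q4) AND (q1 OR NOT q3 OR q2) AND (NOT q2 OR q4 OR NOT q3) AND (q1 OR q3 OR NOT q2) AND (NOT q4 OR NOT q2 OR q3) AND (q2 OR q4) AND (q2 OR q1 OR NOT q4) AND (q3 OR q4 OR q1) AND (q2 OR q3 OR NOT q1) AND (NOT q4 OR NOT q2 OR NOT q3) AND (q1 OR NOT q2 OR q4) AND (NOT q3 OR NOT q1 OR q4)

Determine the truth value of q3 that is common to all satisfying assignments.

False

Suppose q3 = true.
Case q1 = false:
From the singleton clause (q2), q2 = true.
From the singleton clause (q4), q4 = true.
But (NOT q4) is also a unit clause — contradiction.
Backtrack on q1: now try q1 = true.
From the singleton clause (NOT q4), q4 = false.
But (q4) is also a unit clause — contradiction.
Neither q1 = true nor q1 = false works.
So every satisfying assignment has q3 = False.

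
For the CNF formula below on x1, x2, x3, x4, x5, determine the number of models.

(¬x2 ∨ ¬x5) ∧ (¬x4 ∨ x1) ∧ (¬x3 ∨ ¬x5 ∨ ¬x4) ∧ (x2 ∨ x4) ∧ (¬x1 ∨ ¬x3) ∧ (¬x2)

There are 2^5 = 32 truth assignments over (x1, x2, x3, x4, x5).
Split on x4. With x4 = True, the clauses containing x4 are satisfied and ¬x4 drops from the rest; 2 of the 2^4 = 16 assignments to the other variables satisfy what remains.
With x4 = False, by the same count on the reduced clause set, 0 assignments work.
(One model: x1=T, x2=F, x3=F, x4=T, x5=F.)
Total: 2 + 0 = 2.

2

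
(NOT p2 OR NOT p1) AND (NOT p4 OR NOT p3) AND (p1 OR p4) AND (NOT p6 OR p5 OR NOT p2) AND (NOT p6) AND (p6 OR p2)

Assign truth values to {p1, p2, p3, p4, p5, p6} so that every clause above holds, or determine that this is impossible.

From the singleton clause (NOT p6), p6 = false.
From the singleton clause (p2), p2 = true.
From the singleton clause (NOT p1), p1 = false.
From the singleton clause (p4), p4 = true.
From the singleton clause (NOT p3), p3 = false.
No clause remains; p5 is free.

p1: false,  p2: true,  p3: false,  p4: true,  p5: false,  p6: false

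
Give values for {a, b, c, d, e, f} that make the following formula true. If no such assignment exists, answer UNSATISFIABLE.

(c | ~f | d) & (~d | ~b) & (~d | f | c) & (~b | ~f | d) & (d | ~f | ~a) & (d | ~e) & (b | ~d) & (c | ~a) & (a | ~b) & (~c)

a ↦ 0,  b ↦ 0,  c ↦ 0,  d ↦ 0,  e ↦ 0,  f ↦ 0

From the singleton clause (~c), c = 0.
From the singleton clause (~a), a = 0.
From the singleton clause (~b), b = 0.
From the singleton clause (~d), d = 0.
From the singleton clause (~f), f = 0.
From the singleton clause (~e), e = 0.
This assignment satisfies each clause.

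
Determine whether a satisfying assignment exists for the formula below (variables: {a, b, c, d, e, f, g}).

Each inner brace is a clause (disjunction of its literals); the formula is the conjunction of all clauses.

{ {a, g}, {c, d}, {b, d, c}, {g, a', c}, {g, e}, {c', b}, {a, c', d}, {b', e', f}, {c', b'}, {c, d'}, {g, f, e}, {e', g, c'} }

Case a = 1:
Case c = 1:
The clause (b) is unit, so b = 1.
That conflicts with the unit clause (b').
That branch fails; take c = 0 instead.
The clause (d) is unit, so d = 1.
That conflicts with the unit clause (d').
Both values of c lead to a conflict.
That branch fails; take a = 0 instead.
The clause (g) is unit, so g = 1.
Case c = 1:
The clause (b) is unit, so b = 1.
That conflicts with the unit clause (b').
That branch fails; take c = 0 instead.
The clause (d) is unit, so d = 1.
That conflicts with the unit clause (d').
Both values of c lead to a conflict.
Both values of a lead to a conflict.
No assignment satisfies every clause.

Unsatisfiable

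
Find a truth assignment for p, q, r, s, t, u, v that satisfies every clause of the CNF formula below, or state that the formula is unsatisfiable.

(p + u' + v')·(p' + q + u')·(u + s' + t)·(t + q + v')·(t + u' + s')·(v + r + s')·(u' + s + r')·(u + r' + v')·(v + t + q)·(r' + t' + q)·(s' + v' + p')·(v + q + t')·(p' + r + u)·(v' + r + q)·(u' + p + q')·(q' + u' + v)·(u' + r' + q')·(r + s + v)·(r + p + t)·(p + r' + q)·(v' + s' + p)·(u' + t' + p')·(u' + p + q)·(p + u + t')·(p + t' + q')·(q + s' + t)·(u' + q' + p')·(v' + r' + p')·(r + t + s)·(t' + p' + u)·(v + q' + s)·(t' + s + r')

UNSATISFIABLE

Case p = 1:
Case q = 1:
The clause (u') is unit, so u = 0.
The clause (r) is unit, so r = 1.
The clause (v') is unit, so v = 0.
The clause (t') is unit, so t = 0.
The clause (s') is unit, so s = 0.
That conflicts with the unit clause (s).
So q must be the other value — set q = 0.
The clause (u') is unit, so u = 0.
The clause (r) is unit, so r = 1.
The clause (v') is unit, so v = 0.
The clause (t) is unit, so t = 1.
That conflicts with the unit clause (t').
Both values of q lead to a conflict.
So p must be the other value — set p = 0.
Case u = 0:
The clause (t') is unit, so t = 0.
The clause (s') is unit, so s = 0.
The clause (r) is unit, so r = 1.
The clause (v') is unit, so v = 0.
The clause (q) is unit, so q = 1.
That conflicts with the unit clause (q').
So u must be the other value — set u = 1.
The clause (v') is unit, so v = 0.
The clause (q') is unit, so q = 0.
That conflicts with the unit clause (q).
Both values of u lead to a conflict.
Both values of p lead to a conflict.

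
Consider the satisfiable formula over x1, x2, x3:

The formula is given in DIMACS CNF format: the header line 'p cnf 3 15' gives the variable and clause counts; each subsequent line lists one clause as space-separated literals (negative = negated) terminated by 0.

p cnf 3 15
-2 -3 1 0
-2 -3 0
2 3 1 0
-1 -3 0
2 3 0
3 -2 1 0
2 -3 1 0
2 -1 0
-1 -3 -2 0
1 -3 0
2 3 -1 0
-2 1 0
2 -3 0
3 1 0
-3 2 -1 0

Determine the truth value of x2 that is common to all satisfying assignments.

True

Suppose x2 = False.
The clause (x3) is unit, so x3 = True.
But (¬x3) is also a unit clause — contradiction.
So every satisfying assignment has x2 = True.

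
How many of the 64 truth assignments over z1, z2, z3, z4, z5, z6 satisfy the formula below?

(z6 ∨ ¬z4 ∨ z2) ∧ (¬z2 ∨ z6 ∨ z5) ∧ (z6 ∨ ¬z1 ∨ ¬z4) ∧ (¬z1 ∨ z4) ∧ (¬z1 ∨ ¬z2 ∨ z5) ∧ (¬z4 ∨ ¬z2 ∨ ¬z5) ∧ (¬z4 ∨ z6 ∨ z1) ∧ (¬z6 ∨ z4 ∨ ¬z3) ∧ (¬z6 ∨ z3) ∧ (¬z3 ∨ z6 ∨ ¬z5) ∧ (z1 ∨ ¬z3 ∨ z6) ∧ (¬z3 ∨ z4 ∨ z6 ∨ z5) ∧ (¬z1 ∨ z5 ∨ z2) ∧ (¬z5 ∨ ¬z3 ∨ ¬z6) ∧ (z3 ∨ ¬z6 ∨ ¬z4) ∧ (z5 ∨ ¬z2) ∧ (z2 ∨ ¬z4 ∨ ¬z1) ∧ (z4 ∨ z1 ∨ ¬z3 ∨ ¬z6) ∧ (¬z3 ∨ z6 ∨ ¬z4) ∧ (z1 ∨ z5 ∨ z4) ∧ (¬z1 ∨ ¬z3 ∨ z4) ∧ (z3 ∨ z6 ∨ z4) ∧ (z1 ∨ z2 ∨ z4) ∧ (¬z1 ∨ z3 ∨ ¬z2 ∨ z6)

1

There are 2^6 = 64 truth assignments over (z1, z2, z3, z4, z5, z6).
Split on z5. With z5 = True, the clauses containing z5 are satisfied and ¬z5 drops from the rest; 0 of the 2^5 = 32 assignments to the other variables satisfy what remains.
With z5 = False, by the same count on the reduced clause set, 1 assignment works.
(One model: z1=F, z2=F, z3=T, z4=T, z5=F, z6=T.)
Total: 0 + 1 = 1.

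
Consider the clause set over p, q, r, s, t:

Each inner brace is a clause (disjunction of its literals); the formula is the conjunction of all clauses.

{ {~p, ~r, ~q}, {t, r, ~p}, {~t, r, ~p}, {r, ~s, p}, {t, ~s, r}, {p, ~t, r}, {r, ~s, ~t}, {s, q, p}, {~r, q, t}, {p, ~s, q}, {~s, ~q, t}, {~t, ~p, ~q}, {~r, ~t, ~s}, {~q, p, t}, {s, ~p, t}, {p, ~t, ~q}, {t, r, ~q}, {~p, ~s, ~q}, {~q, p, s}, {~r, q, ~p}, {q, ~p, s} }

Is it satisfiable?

No

Try p = 0.
Try r = 1.
Try s = 1.
From the singleton clause (q), q = 1.
From the singleton clause (t), t = 1.
That conflicts with the unit clause (~t).
Backtrack on s: now try s = 0.
From the singleton clause (q), q = 1.
That conflicts with the unit clause (~q).
Both values of s lead to a conflict.
Backtrack on r: now try r = 0.
From the singleton clause (~s), s = 0.
From the singleton clause (~t), t = 0.
From the singleton clause (q), q = 1.
That conflicts with the unit clause (~q).
Both values of r lead to a conflict.
Backtrack on p: now try p = 1.
Try r = 0.
From the singleton clause (t), t = 1.
That conflicts with the unit clause (~t).
Backtrack on r: now try r = 1.
From the singleton clause (~q), q = 0.
That conflicts with the unit clause (q).
Both values of r lead to a conflict.
Both values of p lead to a conflict.
No assignment satisfies every clause.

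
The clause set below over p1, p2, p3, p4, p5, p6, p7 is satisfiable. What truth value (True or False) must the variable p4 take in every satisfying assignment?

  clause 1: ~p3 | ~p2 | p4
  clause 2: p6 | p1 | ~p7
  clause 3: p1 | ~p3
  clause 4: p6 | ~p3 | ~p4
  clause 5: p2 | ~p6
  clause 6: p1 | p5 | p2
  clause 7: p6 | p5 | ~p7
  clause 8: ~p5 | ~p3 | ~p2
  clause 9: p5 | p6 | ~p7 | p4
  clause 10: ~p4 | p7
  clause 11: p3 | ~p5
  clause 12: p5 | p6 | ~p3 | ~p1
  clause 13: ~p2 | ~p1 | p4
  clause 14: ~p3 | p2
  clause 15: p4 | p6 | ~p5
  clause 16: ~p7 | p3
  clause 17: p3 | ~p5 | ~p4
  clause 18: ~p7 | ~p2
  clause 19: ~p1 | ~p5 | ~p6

Suppose p4 = 1.
Unit clause (p7) forces p7 = 1.
Unit clause (p3) forces p3 = 1.
Unit clause (p1) forces p1 = 1.
Unit clause (p6) forces p6 = 1.
Unit clause (p2) forces p2 = 1.
That conflicts with the unit clause (~p2).
So every satisfying assignment has p4 = False.

False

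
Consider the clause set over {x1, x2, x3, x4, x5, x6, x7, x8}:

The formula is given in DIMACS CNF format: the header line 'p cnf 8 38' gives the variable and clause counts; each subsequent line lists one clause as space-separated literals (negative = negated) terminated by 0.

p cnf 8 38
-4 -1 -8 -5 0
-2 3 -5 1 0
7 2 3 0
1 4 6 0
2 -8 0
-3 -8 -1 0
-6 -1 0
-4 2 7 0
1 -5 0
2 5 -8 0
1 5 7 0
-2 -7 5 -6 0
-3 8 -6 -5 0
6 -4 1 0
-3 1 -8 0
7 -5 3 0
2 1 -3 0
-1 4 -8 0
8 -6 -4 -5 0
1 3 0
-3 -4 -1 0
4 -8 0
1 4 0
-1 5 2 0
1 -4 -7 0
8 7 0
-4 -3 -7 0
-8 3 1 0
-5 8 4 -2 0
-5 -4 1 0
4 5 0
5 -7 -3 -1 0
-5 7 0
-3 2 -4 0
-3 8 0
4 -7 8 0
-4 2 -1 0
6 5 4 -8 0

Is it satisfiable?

Try x2 = True.
Try x6 = False.
Try x1 = True.
Try x3 = False.
Try x7 = False.
(¬x5) alone gives x5 = False.
(x8) alone gives x8 = True.
(x4) alone gives x4 = True.
This assignment satisfies each clause.
A satisfying assignment: x1: True,  x2: True,  x3: False,  x4: True,  x5: False,  x6: False,  x7: False,  x8: True.

Satisfiable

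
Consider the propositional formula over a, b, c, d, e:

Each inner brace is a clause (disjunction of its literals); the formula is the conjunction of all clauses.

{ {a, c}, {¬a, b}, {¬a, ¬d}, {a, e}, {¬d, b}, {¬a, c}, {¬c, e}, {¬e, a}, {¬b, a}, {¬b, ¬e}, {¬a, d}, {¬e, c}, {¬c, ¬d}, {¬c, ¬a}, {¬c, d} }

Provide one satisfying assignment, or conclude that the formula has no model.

UNSATISFIABLE

Try a = True.
(b) alone gives b = True.
(¬d) alone gives d = False.
That conflicts with the unit clause (d).
Undo a and try a = False.
(c) alone gives c = True.
(e) alone gives e = True.
That conflicts with the unit clause (¬e).
Both values of a lead to a conflict.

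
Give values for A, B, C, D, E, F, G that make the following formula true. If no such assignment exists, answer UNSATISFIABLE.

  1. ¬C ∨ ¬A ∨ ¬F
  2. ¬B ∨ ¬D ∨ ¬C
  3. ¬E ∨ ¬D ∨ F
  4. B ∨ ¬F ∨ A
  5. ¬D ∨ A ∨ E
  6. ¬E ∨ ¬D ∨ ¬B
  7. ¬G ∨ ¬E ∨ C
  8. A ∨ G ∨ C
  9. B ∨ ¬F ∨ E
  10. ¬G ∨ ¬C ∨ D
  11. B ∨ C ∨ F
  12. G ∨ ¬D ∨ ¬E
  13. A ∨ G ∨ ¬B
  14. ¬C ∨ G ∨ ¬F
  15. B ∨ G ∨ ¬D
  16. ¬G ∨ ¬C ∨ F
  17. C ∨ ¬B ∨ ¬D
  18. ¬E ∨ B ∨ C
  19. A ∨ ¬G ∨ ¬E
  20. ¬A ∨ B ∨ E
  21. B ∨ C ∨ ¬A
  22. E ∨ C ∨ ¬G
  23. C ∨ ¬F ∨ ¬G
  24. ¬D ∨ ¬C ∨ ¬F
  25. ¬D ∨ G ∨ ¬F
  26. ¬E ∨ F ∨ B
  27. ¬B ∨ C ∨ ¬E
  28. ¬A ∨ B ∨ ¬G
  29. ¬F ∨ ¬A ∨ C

A=True, B=True, C=False, D=False, E=False, F=False, G=False

Branch on C: set C = False.
Branch on G: set G = False.
The clause (A) is unit, so A = True.
The clause (B) is unit, so B = True.
The clause (¬D) is unit, so D = False.
The clause (¬E) is unit, so E = False.
The clause (¬F) is unit, so F = False.
All clauses are satisfied.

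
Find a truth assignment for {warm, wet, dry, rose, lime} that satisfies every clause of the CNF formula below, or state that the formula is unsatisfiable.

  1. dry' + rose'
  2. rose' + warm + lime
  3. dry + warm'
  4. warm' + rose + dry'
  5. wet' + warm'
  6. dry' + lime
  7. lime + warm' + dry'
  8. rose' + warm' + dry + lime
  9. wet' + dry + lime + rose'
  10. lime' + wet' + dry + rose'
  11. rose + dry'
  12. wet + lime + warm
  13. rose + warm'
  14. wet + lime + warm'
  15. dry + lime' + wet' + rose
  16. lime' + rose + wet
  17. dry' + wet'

warm ↦ 0; wet ↦ 0; dry ↦ 0; rose ↦ 1; lime ↦ 1

Branch on dry: set dry = 0.
From the singleton clause (warm'), warm = 0.
Branch on rose: set rose = 1.
From the singleton clause (lime), lime = 1.
From the singleton clause (wet'), wet = 0.
Every clause now holds.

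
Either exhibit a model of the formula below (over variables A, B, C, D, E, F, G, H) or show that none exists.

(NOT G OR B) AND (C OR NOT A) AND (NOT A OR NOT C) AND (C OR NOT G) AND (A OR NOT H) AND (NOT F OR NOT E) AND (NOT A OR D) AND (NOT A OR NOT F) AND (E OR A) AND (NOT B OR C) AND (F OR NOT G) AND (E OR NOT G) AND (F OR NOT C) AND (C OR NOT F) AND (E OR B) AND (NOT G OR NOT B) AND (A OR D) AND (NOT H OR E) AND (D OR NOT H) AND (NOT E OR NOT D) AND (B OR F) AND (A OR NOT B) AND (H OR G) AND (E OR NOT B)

UNSATISFIABLE

Suppose G = false.
(H) alone gives H = true.
(A) alone gives A = true.
(C) alone gives C = true.
That conflicts with the unit clause (NOT C).
Undo G and try G = true.
(B) alone gives B = true.
That conflicts with the unit clause (NOT B).
Both values of G lead to a conflict.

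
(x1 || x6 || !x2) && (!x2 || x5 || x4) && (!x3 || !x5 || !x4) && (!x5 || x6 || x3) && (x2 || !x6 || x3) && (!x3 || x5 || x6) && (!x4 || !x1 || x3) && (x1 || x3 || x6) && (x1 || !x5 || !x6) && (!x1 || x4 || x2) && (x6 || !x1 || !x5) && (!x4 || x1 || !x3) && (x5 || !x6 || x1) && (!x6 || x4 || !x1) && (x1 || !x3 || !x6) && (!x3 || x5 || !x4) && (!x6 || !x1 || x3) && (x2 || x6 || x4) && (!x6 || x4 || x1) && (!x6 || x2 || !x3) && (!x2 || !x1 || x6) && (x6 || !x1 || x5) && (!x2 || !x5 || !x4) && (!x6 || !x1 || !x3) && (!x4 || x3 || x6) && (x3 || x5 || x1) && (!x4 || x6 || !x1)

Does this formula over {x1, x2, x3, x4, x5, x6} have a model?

No, unsatisfiable

Suppose x1 = true.
Suppose x4 = false.
Unit clause (x2) forces x2 = true.
Unit clause (x5) forces x5 = true.
Unit clause (x6) forces x6 = true.
Now (!x6) is unsatisfied and unit — conflict.
So x4 must be the other value — set x4 = true.
Unit clause (x3) forces x3 = true.
Unit clause (!x5) forces x5 = false.
Now (x5) is unsatisfied and unit — conflict.
Neither x4 = true nor x4 = false works.
So x1 must be the other value — set x1 = false.
Suppose x6 = true.
Unit clause (!x5) forces x5 = false.
Now (x5) is unsatisfied and unit — conflict.
So x6 must be the other value — set x6 = false.
Unit clause (!x2) forces x2 = false.
Unit clause (x3) forces x3 = true.
Unit clause (x5) forces x5 = true.
Unit clause (!x4) forces x4 = false.
Now (x4) is unsatisfied and unit — conflict.
Neither x6 = true nor x6 = false works.
Neither x1 = true nor x1 = false works.
No assignment satisfies every clause.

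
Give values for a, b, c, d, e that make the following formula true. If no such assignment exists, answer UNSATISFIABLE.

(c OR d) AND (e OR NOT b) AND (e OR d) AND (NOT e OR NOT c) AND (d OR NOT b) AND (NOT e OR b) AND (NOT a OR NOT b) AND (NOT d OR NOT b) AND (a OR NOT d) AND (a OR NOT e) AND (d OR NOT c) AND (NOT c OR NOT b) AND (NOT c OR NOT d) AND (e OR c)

Branch on c: set c = true.
Unit clause (NOT e) forces e = false.
Unit clause (NOT b) forces b = false.
Unit clause (d) forces d = true.
That conflicts with the unit clause (NOT d).
So c must be the other value — set c = false.
Unit clause (d) forces d = true.
Unit clause (NOT b) forces b = false.
Unit clause (NOT e) forces e = false.
That conflicts with the unit clause (e).
Either choice for c ends in contradiction.

UNSATISFIABLE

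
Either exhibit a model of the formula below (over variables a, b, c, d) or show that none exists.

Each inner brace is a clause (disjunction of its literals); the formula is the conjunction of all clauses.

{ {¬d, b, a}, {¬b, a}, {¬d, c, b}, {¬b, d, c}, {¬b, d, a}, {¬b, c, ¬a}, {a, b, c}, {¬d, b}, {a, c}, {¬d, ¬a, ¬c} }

a=True; b=True; c=True; d=False

Case b = True:
The clause (a) is unit, so a = True.
The clause (c) is unit, so c = True.
The clause (¬d) is unit, so d = False.
All clauses are satisfied.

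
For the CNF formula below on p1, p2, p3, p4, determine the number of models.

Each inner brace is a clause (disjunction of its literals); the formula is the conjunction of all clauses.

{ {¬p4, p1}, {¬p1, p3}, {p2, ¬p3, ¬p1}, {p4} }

1

There are 2^4 = 16 truth assignments over (p1, p2, p3, p4).
Check each against the 4 clauses (columns in the order p1, p2, p3, p4):
  F F F F  ✗ fails (p4)
  F F F T  ✗ fails (¬p4 ∨ p1)
  F F T F  ✗ fails (p4)
  F F T T  ✗ fails (¬p4 ∨ p1)
  F T F F  ✗ fails (p4)
  F T F T  ✗ fails (¬p4 ∨ p1)
  F T T F  ✗ fails (p4)
  F T T T  ✗ fails (¬p4 ∨ p1)
  T F F F  ✗ fails (¬p1 ∨ p3)
  T F F T  ✗ fails (¬p1 ∨ p3)
  T F T F  ✗ fails (p2 ∨ ¬p3 ∨ ¬p1)
  T F T T  ✗ fails (p2 ∨ ¬p3 ∨ ¬p1)
  T T F F  ✗ fails (¬p1 ∨ p3)
  T T F T  ✗ fails (¬p1 ∨ p3)
  T T T F  ✗ fails (p4)
  T T T T  ✓ satisfies all
1 of the 16 rows is a model.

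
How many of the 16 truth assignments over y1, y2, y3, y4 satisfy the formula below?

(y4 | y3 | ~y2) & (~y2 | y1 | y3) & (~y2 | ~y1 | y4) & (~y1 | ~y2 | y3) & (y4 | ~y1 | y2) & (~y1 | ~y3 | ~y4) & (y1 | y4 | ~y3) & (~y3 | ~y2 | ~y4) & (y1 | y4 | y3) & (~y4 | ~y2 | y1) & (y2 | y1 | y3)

There are 2^4 = 16 truth assignments over (y1, y2, y3, y4).
Split on y1. With y1 = 1, the clauses containing y1 are satisfied and ~y1 drops from the rest; 1 of the 2^3 = 8 assignments to the other variables satisfy what remains.
With y1 = 0, by the same count on the reduced clause set, 1 assignment works.
Total: 1 + 1 = 2.

2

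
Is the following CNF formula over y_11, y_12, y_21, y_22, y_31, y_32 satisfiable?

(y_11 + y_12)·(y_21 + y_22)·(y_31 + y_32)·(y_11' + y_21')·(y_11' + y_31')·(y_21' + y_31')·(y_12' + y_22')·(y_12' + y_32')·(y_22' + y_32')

Branch on y_11: set y_11 = 1.
From the singleton clause (y_21'), y_21 = 0.
From the singleton clause (y_22), y_22 = 1.
From the singleton clause (y_31'), y_31 = 0.
From the singleton clause (y_32), y_32 = 1.
That conflicts with the unit clause (y_32').
That branch fails; take y_11 = 0 instead.
From the singleton clause (y_12), y_12 = 1.
From the singleton clause (y_22'), y_22 = 0.
From the singleton clause (y_21), y_21 = 1.
From the singleton clause (y_31'), y_31 = 0.
From the singleton clause (y_32), y_32 = 1.
That conflicts with the unit clause (y_32').
Either choice for y_11 ends in contradiction.
No assignment satisfies every clause.

Unsatisfiable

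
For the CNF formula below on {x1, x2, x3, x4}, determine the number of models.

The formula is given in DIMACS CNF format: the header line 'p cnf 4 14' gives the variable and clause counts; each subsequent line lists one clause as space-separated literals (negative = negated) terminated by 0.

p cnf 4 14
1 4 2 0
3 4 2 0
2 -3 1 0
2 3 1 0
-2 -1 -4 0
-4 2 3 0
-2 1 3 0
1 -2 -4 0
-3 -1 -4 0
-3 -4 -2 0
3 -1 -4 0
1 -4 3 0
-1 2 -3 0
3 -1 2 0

There are 2^4 = 16 truth assignments over (x1, x2, x3, x4).
Check each against the 14 clauses (columns in the order x1, x2, x3, x4):
  F F F F  ✗ fails (x1 ∨ x4 ∨ x2)
  F F F T  ✗ fails (x2 ∨ x3 ∨ x1)
  F F T F  ✗ fails (x1 ∨ x4 ∨ x2)
  F F T T  ✗ fails (x2 ∨ ¬x3 ∨ x1)
  F T F F  ✗ fails (¬x2 ∨ x1 ∨ x3)
  F T F T  ✗ fails (¬x2 ∨ x1 ∨ x3)
  F T T F  ✓ satisfies all
  F T T T  ✗ fails (x1 ∨ ¬x2 ∨ ¬x4)
  T F F F  ✗ fails (x3 ∨ x4 ∨ x2)
  T F F T  ✗ fails (¬x4 ∨ x2 ∨ x3)
  T F T F  ✗ fails (¬x1 ∨ x2 ∨ ¬x3)
  T F T T  ✗ fails (¬x3 ∨ ¬x1 ∨ ¬x4)
  T T F F  ✓ satisfies all
  T T F T  ✗ fails (¬x2 ∨ ¬x1 ∨ ¬x4)
  T T T F  ✓ satisfies all
  T T T T  ✗ fails (¬x2 ∨ ¬x1 ∨ ¬x4)
3 of the 16 rows are models.

3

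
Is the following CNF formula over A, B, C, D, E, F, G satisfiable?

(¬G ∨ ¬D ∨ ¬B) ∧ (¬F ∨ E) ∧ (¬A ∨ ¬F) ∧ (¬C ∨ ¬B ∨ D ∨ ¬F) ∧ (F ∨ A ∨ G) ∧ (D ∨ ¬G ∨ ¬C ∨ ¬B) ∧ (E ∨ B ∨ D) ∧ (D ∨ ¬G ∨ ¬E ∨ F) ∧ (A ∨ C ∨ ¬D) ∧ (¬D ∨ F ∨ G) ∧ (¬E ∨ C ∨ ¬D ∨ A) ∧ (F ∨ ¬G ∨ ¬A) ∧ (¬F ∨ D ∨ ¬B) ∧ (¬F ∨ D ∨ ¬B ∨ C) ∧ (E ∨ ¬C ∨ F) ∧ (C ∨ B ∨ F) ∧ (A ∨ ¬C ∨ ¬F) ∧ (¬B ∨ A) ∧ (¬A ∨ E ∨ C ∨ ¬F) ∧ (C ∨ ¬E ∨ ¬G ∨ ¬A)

Satisfiable

Suppose F = False.
Suppose A = True.
From the singleton clause (¬G), G = False.
From the singleton clause (¬D), D = False.
Suppose E = True.
Suppose C = True.
No clause remains; B is free.
A satisfying assignment: A: True, B: False, C: True, D: False, E: True, F: False, G: False.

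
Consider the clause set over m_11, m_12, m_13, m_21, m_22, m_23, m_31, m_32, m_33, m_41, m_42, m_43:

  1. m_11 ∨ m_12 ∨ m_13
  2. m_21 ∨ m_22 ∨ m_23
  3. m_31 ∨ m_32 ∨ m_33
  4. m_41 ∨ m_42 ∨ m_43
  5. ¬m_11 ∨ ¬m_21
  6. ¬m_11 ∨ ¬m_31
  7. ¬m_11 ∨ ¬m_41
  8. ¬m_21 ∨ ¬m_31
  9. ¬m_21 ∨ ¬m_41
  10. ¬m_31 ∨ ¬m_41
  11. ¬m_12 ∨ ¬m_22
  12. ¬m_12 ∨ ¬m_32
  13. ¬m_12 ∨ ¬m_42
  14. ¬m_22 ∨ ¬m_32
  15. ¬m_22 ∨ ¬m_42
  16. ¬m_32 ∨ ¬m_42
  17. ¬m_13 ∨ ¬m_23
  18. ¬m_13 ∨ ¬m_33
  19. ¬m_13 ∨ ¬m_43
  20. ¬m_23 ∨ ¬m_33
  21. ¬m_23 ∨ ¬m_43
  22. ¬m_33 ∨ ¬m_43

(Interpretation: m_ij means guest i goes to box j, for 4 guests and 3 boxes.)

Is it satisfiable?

No, unsatisfiable

Suppose m_11 = False.
Suppose m_12 = True.
From the singleton clause (¬m_22), m_22 = False.
From the singleton clause (¬m_32), m_32 = False.
From the singleton clause (¬m_42), m_42 = False.
Suppose m_21 = True.
From the singleton clause (¬m_31), m_31 = False.
From the singleton clause (m_33), m_33 = True.
From the singleton clause (¬m_41), m_41 = False.
From the singleton clause (m_43), m_43 = True.
Now (¬m_43) is unsatisfied and unit — conflict.
That branch fails; take m_21 = False instead.
From the singleton clause (m_23), m_23 = True.
From the singleton clause (¬m_13), m_13 = False.
From the singleton clause (¬m_33), m_33 = False.
From the singleton clause (m_31), m_31 = True.
From the singleton clause (¬m_41), m_41 = False.
From the singleton clause (m_43), m_43 = True.
Now (¬m_43) is unsatisfied and unit — conflict.
Both values of m_21 lead to a conflict.
That branch fails; take m_12 = False instead.
From the singleton clause (m_13), m_13 = True.
From the singleton clause (¬m_23), m_23 = False.
From the singleton clause (¬m_33), m_33 = False.
From the singleton clause (¬m_43), m_43 = False.
Suppose m_21 = True.
From the singleton clause (¬m_31), m_31 = False.
From the singleton clause (m_32), m_32 = True.
From the singleton clause (¬m_41), m_41 = False.
From the singleton clause (m_42), m_42 = True.
Now (¬m_42) is unsatisfied and unit — conflict.
That branch fails; take m_21 = False instead.
From the singleton clause (m_22), m_22 = True.
From the singleton clause (¬m_32), m_32 = False.
From the singleton clause (m_31), m_31 = True.
From the singleton clause (¬m_41), m_41 = False.
From the singleton clause (m_42), m_42 = True.
Now (¬m_42) is unsatisfied and unit — conflict.
Both values of m_21 lead to a conflict.
Both values of m_12 lead to a conflict.
That branch fails; take m_11 = True instead.
From the singleton clause (¬m_21), m_21 = False.
From the singleton clause (¬m_31), m_31 = False.
From the singleton clause (¬m_41), m_41 = False.
Suppose m_22 = True.
From the singleton clause (¬m_12), m_12 = False.
From the singleton clause (¬m_32), m_32 = False.
From the singleton clause (m_33), m_33 = True.
From the singleton clause (¬m_42), m_42 = False.
From the singleton clause (m_43), m_43 = True.
Now (¬m_43) is unsatisfied and unit — conflict.
That branch fails; take m_22 = False instead.
From the singleton clause (m_23), m_23 = True.
From the singleton clause (¬m_13), m_13 = False.
From the singleton clause (¬m_33), m_33 = False.
From the singleton clause (m_32), m_32 = True.
From the singleton clause (¬m_12), m_12 = False.
From the singleton clause (¬m_42), m_42 = False.
From the singleton clause (m_43), m_43 = True.
Now (¬m_43) is unsatisfied and unit — conflict.
Both values of m_22 lead to a conflict.
Both values of m_11 lead to a conflict.
No assignment satisfies every clause.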